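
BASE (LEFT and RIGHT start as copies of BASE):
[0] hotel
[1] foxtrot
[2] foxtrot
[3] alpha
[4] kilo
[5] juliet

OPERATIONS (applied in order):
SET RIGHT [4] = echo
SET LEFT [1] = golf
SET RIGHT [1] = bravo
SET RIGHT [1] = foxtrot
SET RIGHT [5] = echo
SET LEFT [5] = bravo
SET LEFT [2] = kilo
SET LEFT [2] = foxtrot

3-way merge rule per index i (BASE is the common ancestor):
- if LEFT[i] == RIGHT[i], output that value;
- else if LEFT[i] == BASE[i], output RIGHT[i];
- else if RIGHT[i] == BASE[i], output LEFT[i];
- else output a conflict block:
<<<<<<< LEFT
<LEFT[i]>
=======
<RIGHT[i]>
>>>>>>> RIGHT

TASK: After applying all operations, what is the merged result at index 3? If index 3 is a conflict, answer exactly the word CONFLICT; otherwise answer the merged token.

Answer: alpha

Derivation:
Final LEFT:  [hotel, golf, foxtrot, alpha, kilo, bravo]
Final RIGHT: [hotel, foxtrot, foxtrot, alpha, echo, echo]
i=0: L=hotel R=hotel -> agree -> hotel
i=1: L=golf, R=foxtrot=BASE -> take LEFT -> golf
i=2: L=foxtrot R=foxtrot -> agree -> foxtrot
i=3: L=alpha R=alpha -> agree -> alpha
i=4: L=kilo=BASE, R=echo -> take RIGHT -> echo
i=5: BASE=juliet L=bravo R=echo all differ -> CONFLICT
Index 3 -> alpha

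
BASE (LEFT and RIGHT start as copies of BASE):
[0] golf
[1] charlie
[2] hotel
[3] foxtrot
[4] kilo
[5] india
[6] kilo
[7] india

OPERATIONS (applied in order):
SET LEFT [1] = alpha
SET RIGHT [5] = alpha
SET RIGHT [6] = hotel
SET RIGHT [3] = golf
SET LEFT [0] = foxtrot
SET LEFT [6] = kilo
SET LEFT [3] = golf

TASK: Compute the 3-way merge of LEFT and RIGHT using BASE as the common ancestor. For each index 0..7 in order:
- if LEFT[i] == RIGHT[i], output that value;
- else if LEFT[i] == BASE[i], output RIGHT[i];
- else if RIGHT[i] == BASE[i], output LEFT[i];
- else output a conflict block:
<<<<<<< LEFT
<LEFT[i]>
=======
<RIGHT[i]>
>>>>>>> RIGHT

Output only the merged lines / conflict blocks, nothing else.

Final LEFT:  [foxtrot, alpha, hotel, golf, kilo, india, kilo, india]
Final RIGHT: [golf, charlie, hotel, golf, kilo, alpha, hotel, india]
i=0: L=foxtrot, R=golf=BASE -> take LEFT -> foxtrot
i=1: L=alpha, R=charlie=BASE -> take LEFT -> alpha
i=2: L=hotel R=hotel -> agree -> hotel
i=3: L=golf R=golf -> agree -> golf
i=4: L=kilo R=kilo -> agree -> kilo
i=5: L=india=BASE, R=alpha -> take RIGHT -> alpha
i=6: L=kilo=BASE, R=hotel -> take RIGHT -> hotel
i=7: L=india R=india -> agree -> india

Answer: foxtrot
alpha
hotel
golf
kilo
alpha
hotel
india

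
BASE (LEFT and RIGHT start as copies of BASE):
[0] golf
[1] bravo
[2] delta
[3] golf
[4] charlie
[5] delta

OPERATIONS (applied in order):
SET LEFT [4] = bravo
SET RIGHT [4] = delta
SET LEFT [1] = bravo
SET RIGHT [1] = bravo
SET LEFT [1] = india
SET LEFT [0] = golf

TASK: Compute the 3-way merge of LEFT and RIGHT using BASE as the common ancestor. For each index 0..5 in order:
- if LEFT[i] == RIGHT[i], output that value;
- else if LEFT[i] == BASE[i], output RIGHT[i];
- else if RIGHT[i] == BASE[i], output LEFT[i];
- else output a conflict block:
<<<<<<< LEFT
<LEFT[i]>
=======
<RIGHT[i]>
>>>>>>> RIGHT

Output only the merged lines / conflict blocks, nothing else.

Answer: golf
india
delta
golf
<<<<<<< LEFT
bravo
=======
delta
>>>>>>> RIGHT
delta

Derivation:
Final LEFT:  [golf, india, delta, golf, bravo, delta]
Final RIGHT: [golf, bravo, delta, golf, delta, delta]
i=0: L=golf R=golf -> agree -> golf
i=1: L=india, R=bravo=BASE -> take LEFT -> india
i=2: L=delta R=delta -> agree -> delta
i=3: L=golf R=golf -> agree -> golf
i=4: BASE=charlie L=bravo R=delta all differ -> CONFLICT
i=5: L=delta R=delta -> agree -> delta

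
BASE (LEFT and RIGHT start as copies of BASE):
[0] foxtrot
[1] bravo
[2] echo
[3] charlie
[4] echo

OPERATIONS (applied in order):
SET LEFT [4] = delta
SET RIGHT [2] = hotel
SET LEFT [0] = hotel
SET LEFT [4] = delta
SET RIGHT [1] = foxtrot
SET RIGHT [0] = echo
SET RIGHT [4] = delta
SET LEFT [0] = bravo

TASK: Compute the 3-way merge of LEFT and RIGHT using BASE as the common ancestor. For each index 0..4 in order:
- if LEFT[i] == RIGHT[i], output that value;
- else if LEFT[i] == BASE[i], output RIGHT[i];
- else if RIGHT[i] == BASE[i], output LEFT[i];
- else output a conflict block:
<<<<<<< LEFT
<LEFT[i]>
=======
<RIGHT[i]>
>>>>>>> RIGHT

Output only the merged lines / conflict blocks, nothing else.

Final LEFT:  [bravo, bravo, echo, charlie, delta]
Final RIGHT: [echo, foxtrot, hotel, charlie, delta]
i=0: BASE=foxtrot L=bravo R=echo all differ -> CONFLICT
i=1: L=bravo=BASE, R=foxtrot -> take RIGHT -> foxtrot
i=2: L=echo=BASE, R=hotel -> take RIGHT -> hotel
i=3: L=charlie R=charlie -> agree -> charlie
i=4: L=delta R=delta -> agree -> delta

Answer: <<<<<<< LEFT
bravo
=======
echo
>>>>>>> RIGHT
foxtrot
hotel
charlie
delta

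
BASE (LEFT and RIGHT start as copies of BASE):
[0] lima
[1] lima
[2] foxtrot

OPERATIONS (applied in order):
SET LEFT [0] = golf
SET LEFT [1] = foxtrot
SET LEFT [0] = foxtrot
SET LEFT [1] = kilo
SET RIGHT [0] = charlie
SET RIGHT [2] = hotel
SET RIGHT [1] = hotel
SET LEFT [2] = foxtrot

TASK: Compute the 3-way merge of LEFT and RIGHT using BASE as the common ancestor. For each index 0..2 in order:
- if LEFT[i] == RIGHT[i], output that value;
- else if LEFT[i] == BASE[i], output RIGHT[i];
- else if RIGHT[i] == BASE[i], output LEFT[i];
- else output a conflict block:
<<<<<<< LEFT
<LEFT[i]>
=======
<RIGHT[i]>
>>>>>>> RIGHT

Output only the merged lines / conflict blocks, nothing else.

Final LEFT:  [foxtrot, kilo, foxtrot]
Final RIGHT: [charlie, hotel, hotel]
i=0: BASE=lima L=foxtrot R=charlie all differ -> CONFLICT
i=1: BASE=lima L=kilo R=hotel all differ -> CONFLICT
i=2: L=foxtrot=BASE, R=hotel -> take RIGHT -> hotel

Answer: <<<<<<< LEFT
foxtrot
=======
charlie
>>>>>>> RIGHT
<<<<<<< LEFT
kilo
=======
hotel
>>>>>>> RIGHT
hotel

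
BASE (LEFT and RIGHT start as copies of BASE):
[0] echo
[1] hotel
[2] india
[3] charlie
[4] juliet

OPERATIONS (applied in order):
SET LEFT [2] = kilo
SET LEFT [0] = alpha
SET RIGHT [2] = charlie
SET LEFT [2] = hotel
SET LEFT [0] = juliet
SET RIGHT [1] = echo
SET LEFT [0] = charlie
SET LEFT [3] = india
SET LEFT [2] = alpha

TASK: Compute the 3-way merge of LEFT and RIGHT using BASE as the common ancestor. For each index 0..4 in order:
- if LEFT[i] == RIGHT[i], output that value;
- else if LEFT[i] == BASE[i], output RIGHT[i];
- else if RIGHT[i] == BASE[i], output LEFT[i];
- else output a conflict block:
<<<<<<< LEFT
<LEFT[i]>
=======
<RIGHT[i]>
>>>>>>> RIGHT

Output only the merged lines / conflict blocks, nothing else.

Answer: charlie
echo
<<<<<<< LEFT
alpha
=======
charlie
>>>>>>> RIGHT
india
juliet

Derivation:
Final LEFT:  [charlie, hotel, alpha, india, juliet]
Final RIGHT: [echo, echo, charlie, charlie, juliet]
i=0: L=charlie, R=echo=BASE -> take LEFT -> charlie
i=1: L=hotel=BASE, R=echo -> take RIGHT -> echo
i=2: BASE=india L=alpha R=charlie all differ -> CONFLICT
i=3: L=india, R=charlie=BASE -> take LEFT -> india
i=4: L=juliet R=juliet -> agree -> juliet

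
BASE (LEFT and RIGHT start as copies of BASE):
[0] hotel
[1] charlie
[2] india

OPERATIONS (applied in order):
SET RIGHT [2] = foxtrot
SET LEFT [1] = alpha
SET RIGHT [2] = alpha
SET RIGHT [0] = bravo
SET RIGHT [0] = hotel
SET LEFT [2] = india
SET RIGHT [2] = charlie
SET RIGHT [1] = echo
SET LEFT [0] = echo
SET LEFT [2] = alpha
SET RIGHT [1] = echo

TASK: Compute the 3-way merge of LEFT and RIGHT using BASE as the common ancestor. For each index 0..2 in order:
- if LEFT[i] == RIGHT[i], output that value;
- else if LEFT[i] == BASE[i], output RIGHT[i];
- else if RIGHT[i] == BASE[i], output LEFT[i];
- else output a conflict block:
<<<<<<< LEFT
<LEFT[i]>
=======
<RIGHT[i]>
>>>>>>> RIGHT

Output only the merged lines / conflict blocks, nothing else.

Final LEFT:  [echo, alpha, alpha]
Final RIGHT: [hotel, echo, charlie]
i=0: L=echo, R=hotel=BASE -> take LEFT -> echo
i=1: BASE=charlie L=alpha R=echo all differ -> CONFLICT
i=2: BASE=india L=alpha R=charlie all differ -> CONFLICT

Answer: echo
<<<<<<< LEFT
alpha
=======
echo
>>>>>>> RIGHT
<<<<<<< LEFT
alpha
=======
charlie
>>>>>>> RIGHT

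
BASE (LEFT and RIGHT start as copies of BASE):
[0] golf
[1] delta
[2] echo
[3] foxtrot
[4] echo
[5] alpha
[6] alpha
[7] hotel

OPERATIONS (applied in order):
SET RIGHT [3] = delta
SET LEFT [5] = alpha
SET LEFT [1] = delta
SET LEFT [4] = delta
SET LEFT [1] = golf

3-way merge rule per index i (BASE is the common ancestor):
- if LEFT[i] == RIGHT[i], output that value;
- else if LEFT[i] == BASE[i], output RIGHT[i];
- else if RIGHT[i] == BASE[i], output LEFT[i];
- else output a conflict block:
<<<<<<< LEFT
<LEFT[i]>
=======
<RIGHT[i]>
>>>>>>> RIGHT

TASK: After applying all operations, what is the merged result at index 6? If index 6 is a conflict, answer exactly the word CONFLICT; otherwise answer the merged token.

Final LEFT:  [golf, golf, echo, foxtrot, delta, alpha, alpha, hotel]
Final RIGHT: [golf, delta, echo, delta, echo, alpha, alpha, hotel]
i=0: L=golf R=golf -> agree -> golf
i=1: L=golf, R=delta=BASE -> take LEFT -> golf
i=2: L=echo R=echo -> agree -> echo
i=3: L=foxtrot=BASE, R=delta -> take RIGHT -> delta
i=4: L=delta, R=echo=BASE -> take LEFT -> delta
i=5: L=alpha R=alpha -> agree -> alpha
i=6: L=alpha R=alpha -> agree -> alpha
i=7: L=hotel R=hotel -> agree -> hotel
Index 6 -> alpha

Answer: alpha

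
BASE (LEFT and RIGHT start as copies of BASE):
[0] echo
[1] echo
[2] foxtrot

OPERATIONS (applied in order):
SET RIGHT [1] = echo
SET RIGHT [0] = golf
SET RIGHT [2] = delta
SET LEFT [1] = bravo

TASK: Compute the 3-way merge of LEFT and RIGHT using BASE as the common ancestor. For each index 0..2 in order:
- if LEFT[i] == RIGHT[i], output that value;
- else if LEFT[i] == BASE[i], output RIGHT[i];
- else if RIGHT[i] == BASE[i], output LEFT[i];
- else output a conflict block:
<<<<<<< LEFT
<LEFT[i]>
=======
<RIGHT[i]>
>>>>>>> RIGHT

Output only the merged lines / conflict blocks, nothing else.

Final LEFT:  [echo, bravo, foxtrot]
Final RIGHT: [golf, echo, delta]
i=0: L=echo=BASE, R=golf -> take RIGHT -> golf
i=1: L=bravo, R=echo=BASE -> take LEFT -> bravo
i=2: L=foxtrot=BASE, R=delta -> take RIGHT -> delta

Answer: golf
bravo
delta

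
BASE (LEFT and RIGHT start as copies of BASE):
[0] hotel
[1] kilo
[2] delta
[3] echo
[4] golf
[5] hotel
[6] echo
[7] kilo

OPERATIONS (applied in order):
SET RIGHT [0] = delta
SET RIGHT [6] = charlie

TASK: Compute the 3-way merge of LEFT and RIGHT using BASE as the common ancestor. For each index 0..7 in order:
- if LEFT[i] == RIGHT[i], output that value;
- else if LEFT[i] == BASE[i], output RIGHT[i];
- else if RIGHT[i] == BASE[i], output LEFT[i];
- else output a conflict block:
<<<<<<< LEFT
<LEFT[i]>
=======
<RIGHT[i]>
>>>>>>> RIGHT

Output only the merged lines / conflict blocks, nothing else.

Answer: delta
kilo
delta
echo
golf
hotel
charlie
kilo

Derivation:
Final LEFT:  [hotel, kilo, delta, echo, golf, hotel, echo, kilo]
Final RIGHT: [delta, kilo, delta, echo, golf, hotel, charlie, kilo]
i=0: L=hotel=BASE, R=delta -> take RIGHT -> delta
i=1: L=kilo R=kilo -> agree -> kilo
i=2: L=delta R=delta -> agree -> delta
i=3: L=echo R=echo -> agree -> echo
i=4: L=golf R=golf -> agree -> golf
i=5: L=hotel R=hotel -> agree -> hotel
i=6: L=echo=BASE, R=charlie -> take RIGHT -> charlie
i=7: L=kilo R=kilo -> agree -> kilo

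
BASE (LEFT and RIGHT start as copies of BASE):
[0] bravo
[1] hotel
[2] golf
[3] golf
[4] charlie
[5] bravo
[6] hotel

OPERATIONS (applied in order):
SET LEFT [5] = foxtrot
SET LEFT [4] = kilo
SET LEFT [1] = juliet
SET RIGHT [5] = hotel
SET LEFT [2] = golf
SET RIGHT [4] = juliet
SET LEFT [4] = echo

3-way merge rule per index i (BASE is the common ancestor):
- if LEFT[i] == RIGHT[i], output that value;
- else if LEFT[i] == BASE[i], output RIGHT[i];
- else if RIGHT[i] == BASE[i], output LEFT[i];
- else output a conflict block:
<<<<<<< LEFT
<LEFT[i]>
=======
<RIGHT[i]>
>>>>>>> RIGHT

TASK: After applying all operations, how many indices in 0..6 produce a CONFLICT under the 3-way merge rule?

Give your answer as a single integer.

Final LEFT:  [bravo, juliet, golf, golf, echo, foxtrot, hotel]
Final RIGHT: [bravo, hotel, golf, golf, juliet, hotel, hotel]
i=0: L=bravo R=bravo -> agree -> bravo
i=1: L=juliet, R=hotel=BASE -> take LEFT -> juliet
i=2: L=golf R=golf -> agree -> golf
i=3: L=golf R=golf -> agree -> golf
i=4: BASE=charlie L=echo R=juliet all differ -> CONFLICT
i=5: BASE=bravo L=foxtrot R=hotel all differ -> CONFLICT
i=6: L=hotel R=hotel -> agree -> hotel
Conflict count: 2

Answer: 2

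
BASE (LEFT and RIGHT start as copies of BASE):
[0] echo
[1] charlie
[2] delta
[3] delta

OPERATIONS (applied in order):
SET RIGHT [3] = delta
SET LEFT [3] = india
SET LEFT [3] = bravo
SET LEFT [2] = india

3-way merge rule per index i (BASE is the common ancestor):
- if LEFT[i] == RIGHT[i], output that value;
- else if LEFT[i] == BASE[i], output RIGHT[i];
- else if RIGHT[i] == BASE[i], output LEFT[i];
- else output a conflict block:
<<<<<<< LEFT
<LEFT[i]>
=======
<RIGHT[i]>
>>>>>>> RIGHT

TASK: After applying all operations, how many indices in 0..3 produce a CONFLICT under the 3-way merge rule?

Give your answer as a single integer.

Answer: 0

Derivation:
Final LEFT:  [echo, charlie, india, bravo]
Final RIGHT: [echo, charlie, delta, delta]
i=0: L=echo R=echo -> agree -> echo
i=1: L=charlie R=charlie -> agree -> charlie
i=2: L=india, R=delta=BASE -> take LEFT -> india
i=3: L=bravo, R=delta=BASE -> take LEFT -> bravo
Conflict count: 0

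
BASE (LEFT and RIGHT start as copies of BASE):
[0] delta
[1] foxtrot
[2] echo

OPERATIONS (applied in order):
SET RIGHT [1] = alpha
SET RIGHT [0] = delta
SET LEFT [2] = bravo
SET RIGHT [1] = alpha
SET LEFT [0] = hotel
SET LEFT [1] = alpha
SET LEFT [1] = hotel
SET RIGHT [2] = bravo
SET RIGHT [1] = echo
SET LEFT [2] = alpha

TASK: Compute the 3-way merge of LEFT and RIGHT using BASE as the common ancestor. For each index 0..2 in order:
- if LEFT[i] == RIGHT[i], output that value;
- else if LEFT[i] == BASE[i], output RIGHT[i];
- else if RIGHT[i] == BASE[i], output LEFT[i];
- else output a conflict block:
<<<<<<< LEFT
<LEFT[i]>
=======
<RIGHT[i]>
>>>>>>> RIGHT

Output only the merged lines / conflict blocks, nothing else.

Answer: hotel
<<<<<<< LEFT
hotel
=======
echo
>>>>>>> RIGHT
<<<<<<< LEFT
alpha
=======
bravo
>>>>>>> RIGHT

Derivation:
Final LEFT:  [hotel, hotel, alpha]
Final RIGHT: [delta, echo, bravo]
i=0: L=hotel, R=delta=BASE -> take LEFT -> hotel
i=1: BASE=foxtrot L=hotel R=echo all differ -> CONFLICT
i=2: BASE=echo L=alpha R=bravo all differ -> CONFLICT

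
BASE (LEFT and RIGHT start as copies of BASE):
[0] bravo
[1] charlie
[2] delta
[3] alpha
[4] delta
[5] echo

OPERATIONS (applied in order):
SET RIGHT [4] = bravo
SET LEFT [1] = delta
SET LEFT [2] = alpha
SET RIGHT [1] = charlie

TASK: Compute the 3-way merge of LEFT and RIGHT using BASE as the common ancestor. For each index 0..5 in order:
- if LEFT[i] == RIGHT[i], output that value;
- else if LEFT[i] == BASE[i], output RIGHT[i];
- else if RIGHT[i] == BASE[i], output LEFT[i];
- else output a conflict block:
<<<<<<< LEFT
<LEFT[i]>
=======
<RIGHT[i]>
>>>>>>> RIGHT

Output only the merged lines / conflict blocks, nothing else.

Final LEFT:  [bravo, delta, alpha, alpha, delta, echo]
Final RIGHT: [bravo, charlie, delta, alpha, bravo, echo]
i=0: L=bravo R=bravo -> agree -> bravo
i=1: L=delta, R=charlie=BASE -> take LEFT -> delta
i=2: L=alpha, R=delta=BASE -> take LEFT -> alpha
i=3: L=alpha R=alpha -> agree -> alpha
i=4: L=delta=BASE, R=bravo -> take RIGHT -> bravo
i=5: L=echo R=echo -> agree -> echo

Answer: bravo
delta
alpha
alpha
bravo
echo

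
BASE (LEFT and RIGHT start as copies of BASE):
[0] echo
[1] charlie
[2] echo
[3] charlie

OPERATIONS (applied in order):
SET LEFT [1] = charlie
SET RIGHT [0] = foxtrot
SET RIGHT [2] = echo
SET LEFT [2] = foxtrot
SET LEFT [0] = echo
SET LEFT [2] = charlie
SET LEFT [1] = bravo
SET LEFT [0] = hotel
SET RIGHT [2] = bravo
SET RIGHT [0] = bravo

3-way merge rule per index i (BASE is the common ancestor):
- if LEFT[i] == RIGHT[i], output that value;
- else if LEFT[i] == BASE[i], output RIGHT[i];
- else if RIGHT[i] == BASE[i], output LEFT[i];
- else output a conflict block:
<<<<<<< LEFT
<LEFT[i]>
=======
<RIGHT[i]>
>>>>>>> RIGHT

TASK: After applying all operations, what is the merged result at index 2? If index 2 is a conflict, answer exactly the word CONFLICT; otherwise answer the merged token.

Final LEFT:  [hotel, bravo, charlie, charlie]
Final RIGHT: [bravo, charlie, bravo, charlie]
i=0: BASE=echo L=hotel R=bravo all differ -> CONFLICT
i=1: L=bravo, R=charlie=BASE -> take LEFT -> bravo
i=2: BASE=echo L=charlie R=bravo all differ -> CONFLICT
i=3: L=charlie R=charlie -> agree -> charlie
Index 2 -> CONFLICT

Answer: CONFLICT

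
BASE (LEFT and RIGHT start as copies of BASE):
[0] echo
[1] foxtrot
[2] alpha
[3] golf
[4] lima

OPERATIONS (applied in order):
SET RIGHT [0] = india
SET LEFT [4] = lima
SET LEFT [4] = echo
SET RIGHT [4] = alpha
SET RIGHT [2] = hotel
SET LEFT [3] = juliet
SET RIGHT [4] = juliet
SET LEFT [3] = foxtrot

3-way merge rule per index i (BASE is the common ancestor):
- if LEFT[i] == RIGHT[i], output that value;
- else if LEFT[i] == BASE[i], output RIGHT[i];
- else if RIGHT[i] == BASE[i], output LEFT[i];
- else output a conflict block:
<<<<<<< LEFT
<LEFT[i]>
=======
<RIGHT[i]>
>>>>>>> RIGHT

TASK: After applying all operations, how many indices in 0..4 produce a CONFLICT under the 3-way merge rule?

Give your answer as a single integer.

Answer: 1

Derivation:
Final LEFT:  [echo, foxtrot, alpha, foxtrot, echo]
Final RIGHT: [india, foxtrot, hotel, golf, juliet]
i=0: L=echo=BASE, R=india -> take RIGHT -> india
i=1: L=foxtrot R=foxtrot -> agree -> foxtrot
i=2: L=alpha=BASE, R=hotel -> take RIGHT -> hotel
i=3: L=foxtrot, R=golf=BASE -> take LEFT -> foxtrot
i=4: BASE=lima L=echo R=juliet all differ -> CONFLICT
Conflict count: 1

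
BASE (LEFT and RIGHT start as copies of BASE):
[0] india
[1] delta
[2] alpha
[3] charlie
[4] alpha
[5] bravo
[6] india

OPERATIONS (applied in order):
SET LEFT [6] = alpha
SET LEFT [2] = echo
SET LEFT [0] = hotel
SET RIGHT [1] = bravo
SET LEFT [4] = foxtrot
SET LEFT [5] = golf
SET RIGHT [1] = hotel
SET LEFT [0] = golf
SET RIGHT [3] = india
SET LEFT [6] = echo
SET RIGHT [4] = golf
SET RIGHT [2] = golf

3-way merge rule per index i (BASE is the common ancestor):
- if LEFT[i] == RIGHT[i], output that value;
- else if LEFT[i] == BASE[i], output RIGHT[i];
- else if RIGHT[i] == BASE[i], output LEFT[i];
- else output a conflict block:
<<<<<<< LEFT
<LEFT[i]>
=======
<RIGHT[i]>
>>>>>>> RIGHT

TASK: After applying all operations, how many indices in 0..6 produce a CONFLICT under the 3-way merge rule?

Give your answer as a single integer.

Answer: 2

Derivation:
Final LEFT:  [golf, delta, echo, charlie, foxtrot, golf, echo]
Final RIGHT: [india, hotel, golf, india, golf, bravo, india]
i=0: L=golf, R=india=BASE -> take LEFT -> golf
i=1: L=delta=BASE, R=hotel -> take RIGHT -> hotel
i=2: BASE=alpha L=echo R=golf all differ -> CONFLICT
i=3: L=charlie=BASE, R=india -> take RIGHT -> india
i=4: BASE=alpha L=foxtrot R=golf all differ -> CONFLICT
i=5: L=golf, R=bravo=BASE -> take LEFT -> golf
i=6: L=echo, R=india=BASE -> take LEFT -> echo
Conflict count: 2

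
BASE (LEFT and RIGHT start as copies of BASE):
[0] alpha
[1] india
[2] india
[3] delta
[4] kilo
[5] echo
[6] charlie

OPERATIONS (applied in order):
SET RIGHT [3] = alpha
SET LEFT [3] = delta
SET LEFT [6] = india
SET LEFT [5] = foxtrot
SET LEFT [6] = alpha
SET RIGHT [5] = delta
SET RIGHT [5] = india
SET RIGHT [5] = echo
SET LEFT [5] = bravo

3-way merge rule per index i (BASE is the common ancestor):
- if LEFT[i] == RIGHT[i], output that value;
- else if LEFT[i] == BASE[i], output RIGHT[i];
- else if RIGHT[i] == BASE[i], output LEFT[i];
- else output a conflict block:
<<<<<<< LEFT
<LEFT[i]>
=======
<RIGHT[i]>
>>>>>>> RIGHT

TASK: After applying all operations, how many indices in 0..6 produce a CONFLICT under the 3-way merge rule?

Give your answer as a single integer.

Answer: 0

Derivation:
Final LEFT:  [alpha, india, india, delta, kilo, bravo, alpha]
Final RIGHT: [alpha, india, india, alpha, kilo, echo, charlie]
i=0: L=alpha R=alpha -> agree -> alpha
i=1: L=india R=india -> agree -> india
i=2: L=india R=india -> agree -> india
i=3: L=delta=BASE, R=alpha -> take RIGHT -> alpha
i=4: L=kilo R=kilo -> agree -> kilo
i=5: L=bravo, R=echo=BASE -> take LEFT -> bravo
i=6: L=alpha, R=charlie=BASE -> take LEFT -> alpha
Conflict count: 0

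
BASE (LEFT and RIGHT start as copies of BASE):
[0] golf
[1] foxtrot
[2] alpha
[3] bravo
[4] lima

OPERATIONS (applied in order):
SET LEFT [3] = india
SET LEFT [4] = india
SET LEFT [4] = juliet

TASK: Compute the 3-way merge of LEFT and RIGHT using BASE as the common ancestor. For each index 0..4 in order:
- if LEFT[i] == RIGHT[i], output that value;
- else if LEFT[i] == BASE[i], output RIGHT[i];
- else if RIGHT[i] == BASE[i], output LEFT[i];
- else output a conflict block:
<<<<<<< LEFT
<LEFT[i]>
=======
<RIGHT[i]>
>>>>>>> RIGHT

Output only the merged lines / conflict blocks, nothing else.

Answer: golf
foxtrot
alpha
india
juliet

Derivation:
Final LEFT:  [golf, foxtrot, alpha, india, juliet]
Final RIGHT: [golf, foxtrot, alpha, bravo, lima]
i=0: L=golf R=golf -> agree -> golf
i=1: L=foxtrot R=foxtrot -> agree -> foxtrot
i=2: L=alpha R=alpha -> agree -> alpha
i=3: L=india, R=bravo=BASE -> take LEFT -> india
i=4: L=juliet, R=lima=BASE -> take LEFT -> juliet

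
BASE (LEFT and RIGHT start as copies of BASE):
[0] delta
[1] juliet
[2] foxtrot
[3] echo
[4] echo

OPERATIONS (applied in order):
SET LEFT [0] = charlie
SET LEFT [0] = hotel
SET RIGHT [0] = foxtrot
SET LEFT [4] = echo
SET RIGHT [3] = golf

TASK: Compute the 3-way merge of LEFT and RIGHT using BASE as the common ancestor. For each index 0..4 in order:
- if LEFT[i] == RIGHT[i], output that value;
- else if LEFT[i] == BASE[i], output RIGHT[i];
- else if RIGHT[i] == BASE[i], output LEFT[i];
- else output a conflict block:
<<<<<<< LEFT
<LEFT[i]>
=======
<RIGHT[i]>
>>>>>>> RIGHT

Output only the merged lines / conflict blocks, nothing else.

Final LEFT:  [hotel, juliet, foxtrot, echo, echo]
Final RIGHT: [foxtrot, juliet, foxtrot, golf, echo]
i=0: BASE=delta L=hotel R=foxtrot all differ -> CONFLICT
i=1: L=juliet R=juliet -> agree -> juliet
i=2: L=foxtrot R=foxtrot -> agree -> foxtrot
i=3: L=echo=BASE, R=golf -> take RIGHT -> golf
i=4: L=echo R=echo -> agree -> echo

Answer: <<<<<<< LEFT
hotel
=======
foxtrot
>>>>>>> RIGHT
juliet
foxtrot
golf
echo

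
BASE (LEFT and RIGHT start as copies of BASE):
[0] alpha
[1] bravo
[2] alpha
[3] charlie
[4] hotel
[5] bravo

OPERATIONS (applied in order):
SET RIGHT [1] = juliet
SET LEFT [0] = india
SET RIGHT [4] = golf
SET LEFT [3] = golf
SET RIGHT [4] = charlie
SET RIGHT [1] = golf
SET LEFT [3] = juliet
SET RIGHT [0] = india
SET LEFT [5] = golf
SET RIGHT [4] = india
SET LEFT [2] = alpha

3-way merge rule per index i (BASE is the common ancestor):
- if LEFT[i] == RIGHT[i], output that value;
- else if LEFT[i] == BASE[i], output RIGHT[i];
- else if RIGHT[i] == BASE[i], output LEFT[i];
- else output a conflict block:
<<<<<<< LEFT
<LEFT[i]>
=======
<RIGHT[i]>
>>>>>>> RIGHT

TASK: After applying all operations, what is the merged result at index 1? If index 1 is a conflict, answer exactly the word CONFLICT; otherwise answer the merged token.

Answer: golf

Derivation:
Final LEFT:  [india, bravo, alpha, juliet, hotel, golf]
Final RIGHT: [india, golf, alpha, charlie, india, bravo]
i=0: L=india R=india -> agree -> india
i=1: L=bravo=BASE, R=golf -> take RIGHT -> golf
i=2: L=alpha R=alpha -> agree -> alpha
i=3: L=juliet, R=charlie=BASE -> take LEFT -> juliet
i=4: L=hotel=BASE, R=india -> take RIGHT -> india
i=5: L=golf, R=bravo=BASE -> take LEFT -> golf
Index 1 -> golf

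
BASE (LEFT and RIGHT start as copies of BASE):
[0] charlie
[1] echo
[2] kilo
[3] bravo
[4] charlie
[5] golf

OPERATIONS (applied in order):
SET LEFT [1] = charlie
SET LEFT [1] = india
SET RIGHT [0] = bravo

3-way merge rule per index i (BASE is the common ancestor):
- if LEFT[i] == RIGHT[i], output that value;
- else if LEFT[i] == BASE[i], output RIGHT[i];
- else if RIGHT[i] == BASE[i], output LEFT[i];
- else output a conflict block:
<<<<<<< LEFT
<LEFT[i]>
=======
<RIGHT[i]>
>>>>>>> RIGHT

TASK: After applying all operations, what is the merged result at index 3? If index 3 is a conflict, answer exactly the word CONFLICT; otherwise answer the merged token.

Answer: bravo

Derivation:
Final LEFT:  [charlie, india, kilo, bravo, charlie, golf]
Final RIGHT: [bravo, echo, kilo, bravo, charlie, golf]
i=0: L=charlie=BASE, R=bravo -> take RIGHT -> bravo
i=1: L=india, R=echo=BASE -> take LEFT -> india
i=2: L=kilo R=kilo -> agree -> kilo
i=3: L=bravo R=bravo -> agree -> bravo
i=4: L=charlie R=charlie -> agree -> charlie
i=5: L=golf R=golf -> agree -> golf
Index 3 -> bravo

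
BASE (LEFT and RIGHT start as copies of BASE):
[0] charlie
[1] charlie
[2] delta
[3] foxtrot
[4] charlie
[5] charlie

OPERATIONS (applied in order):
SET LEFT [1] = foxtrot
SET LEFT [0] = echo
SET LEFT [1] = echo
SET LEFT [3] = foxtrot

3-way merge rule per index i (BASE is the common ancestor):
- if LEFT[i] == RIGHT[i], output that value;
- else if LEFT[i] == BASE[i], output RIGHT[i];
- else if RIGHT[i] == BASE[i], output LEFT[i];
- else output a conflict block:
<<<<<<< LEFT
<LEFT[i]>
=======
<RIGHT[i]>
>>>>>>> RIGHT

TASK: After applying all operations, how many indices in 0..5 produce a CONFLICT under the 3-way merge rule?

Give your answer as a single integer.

Final LEFT:  [echo, echo, delta, foxtrot, charlie, charlie]
Final RIGHT: [charlie, charlie, delta, foxtrot, charlie, charlie]
i=0: L=echo, R=charlie=BASE -> take LEFT -> echo
i=1: L=echo, R=charlie=BASE -> take LEFT -> echo
i=2: L=delta R=delta -> agree -> delta
i=3: L=foxtrot R=foxtrot -> agree -> foxtrot
i=4: L=charlie R=charlie -> agree -> charlie
i=5: L=charlie R=charlie -> agree -> charlie
Conflict count: 0

Answer: 0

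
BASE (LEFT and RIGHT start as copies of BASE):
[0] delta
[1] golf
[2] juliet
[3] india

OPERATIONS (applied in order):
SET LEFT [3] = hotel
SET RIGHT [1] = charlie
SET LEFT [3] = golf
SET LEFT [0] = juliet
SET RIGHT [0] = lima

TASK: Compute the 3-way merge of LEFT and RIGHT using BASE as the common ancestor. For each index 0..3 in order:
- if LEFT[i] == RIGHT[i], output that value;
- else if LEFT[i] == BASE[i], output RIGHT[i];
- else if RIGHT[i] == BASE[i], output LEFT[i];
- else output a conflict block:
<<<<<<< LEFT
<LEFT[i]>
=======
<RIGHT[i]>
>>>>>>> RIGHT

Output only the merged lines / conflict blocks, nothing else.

Final LEFT:  [juliet, golf, juliet, golf]
Final RIGHT: [lima, charlie, juliet, india]
i=0: BASE=delta L=juliet R=lima all differ -> CONFLICT
i=1: L=golf=BASE, R=charlie -> take RIGHT -> charlie
i=2: L=juliet R=juliet -> agree -> juliet
i=3: L=golf, R=india=BASE -> take LEFT -> golf

Answer: <<<<<<< LEFT
juliet
=======
lima
>>>>>>> RIGHT
charlie
juliet
golf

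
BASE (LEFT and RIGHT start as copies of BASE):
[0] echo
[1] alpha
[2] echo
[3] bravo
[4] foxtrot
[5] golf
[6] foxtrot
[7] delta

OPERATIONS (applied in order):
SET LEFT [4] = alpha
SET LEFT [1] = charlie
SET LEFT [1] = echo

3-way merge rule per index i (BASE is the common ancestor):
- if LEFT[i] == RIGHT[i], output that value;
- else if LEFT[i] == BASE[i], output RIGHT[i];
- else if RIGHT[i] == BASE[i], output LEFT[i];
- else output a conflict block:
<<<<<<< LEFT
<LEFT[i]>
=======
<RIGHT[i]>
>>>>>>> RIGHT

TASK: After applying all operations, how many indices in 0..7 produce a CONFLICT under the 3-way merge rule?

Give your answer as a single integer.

Final LEFT:  [echo, echo, echo, bravo, alpha, golf, foxtrot, delta]
Final RIGHT: [echo, alpha, echo, bravo, foxtrot, golf, foxtrot, delta]
i=0: L=echo R=echo -> agree -> echo
i=1: L=echo, R=alpha=BASE -> take LEFT -> echo
i=2: L=echo R=echo -> agree -> echo
i=3: L=bravo R=bravo -> agree -> bravo
i=4: L=alpha, R=foxtrot=BASE -> take LEFT -> alpha
i=5: L=golf R=golf -> agree -> golf
i=6: L=foxtrot R=foxtrot -> agree -> foxtrot
i=7: L=delta R=delta -> agree -> delta
Conflict count: 0

Answer: 0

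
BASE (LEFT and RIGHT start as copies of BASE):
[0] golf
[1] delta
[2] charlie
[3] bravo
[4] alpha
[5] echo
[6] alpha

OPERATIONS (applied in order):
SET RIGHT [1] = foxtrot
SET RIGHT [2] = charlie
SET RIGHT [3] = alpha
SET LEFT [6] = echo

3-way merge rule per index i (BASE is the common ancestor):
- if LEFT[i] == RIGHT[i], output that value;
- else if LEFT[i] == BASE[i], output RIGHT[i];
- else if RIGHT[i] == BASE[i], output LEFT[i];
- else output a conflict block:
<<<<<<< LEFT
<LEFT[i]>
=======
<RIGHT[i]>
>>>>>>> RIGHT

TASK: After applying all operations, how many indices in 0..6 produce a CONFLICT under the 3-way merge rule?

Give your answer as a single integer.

Final LEFT:  [golf, delta, charlie, bravo, alpha, echo, echo]
Final RIGHT: [golf, foxtrot, charlie, alpha, alpha, echo, alpha]
i=0: L=golf R=golf -> agree -> golf
i=1: L=delta=BASE, R=foxtrot -> take RIGHT -> foxtrot
i=2: L=charlie R=charlie -> agree -> charlie
i=3: L=bravo=BASE, R=alpha -> take RIGHT -> alpha
i=4: L=alpha R=alpha -> agree -> alpha
i=5: L=echo R=echo -> agree -> echo
i=6: L=echo, R=alpha=BASE -> take LEFT -> echo
Conflict count: 0

Answer: 0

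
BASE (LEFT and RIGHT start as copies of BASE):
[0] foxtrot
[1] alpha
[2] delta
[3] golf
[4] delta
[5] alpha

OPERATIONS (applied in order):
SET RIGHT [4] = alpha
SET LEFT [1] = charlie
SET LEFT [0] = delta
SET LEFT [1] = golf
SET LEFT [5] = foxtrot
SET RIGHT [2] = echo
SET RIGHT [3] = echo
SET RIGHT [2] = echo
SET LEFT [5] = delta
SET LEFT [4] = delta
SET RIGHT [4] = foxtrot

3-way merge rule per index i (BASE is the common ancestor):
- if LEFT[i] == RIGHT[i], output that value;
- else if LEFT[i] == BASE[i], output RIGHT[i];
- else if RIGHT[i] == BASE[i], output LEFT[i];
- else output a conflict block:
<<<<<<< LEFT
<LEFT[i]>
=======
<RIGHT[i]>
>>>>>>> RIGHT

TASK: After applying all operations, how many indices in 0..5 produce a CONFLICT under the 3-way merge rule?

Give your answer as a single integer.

Final LEFT:  [delta, golf, delta, golf, delta, delta]
Final RIGHT: [foxtrot, alpha, echo, echo, foxtrot, alpha]
i=0: L=delta, R=foxtrot=BASE -> take LEFT -> delta
i=1: L=golf, R=alpha=BASE -> take LEFT -> golf
i=2: L=delta=BASE, R=echo -> take RIGHT -> echo
i=3: L=golf=BASE, R=echo -> take RIGHT -> echo
i=4: L=delta=BASE, R=foxtrot -> take RIGHT -> foxtrot
i=5: L=delta, R=alpha=BASE -> take LEFT -> delta
Conflict count: 0

Answer: 0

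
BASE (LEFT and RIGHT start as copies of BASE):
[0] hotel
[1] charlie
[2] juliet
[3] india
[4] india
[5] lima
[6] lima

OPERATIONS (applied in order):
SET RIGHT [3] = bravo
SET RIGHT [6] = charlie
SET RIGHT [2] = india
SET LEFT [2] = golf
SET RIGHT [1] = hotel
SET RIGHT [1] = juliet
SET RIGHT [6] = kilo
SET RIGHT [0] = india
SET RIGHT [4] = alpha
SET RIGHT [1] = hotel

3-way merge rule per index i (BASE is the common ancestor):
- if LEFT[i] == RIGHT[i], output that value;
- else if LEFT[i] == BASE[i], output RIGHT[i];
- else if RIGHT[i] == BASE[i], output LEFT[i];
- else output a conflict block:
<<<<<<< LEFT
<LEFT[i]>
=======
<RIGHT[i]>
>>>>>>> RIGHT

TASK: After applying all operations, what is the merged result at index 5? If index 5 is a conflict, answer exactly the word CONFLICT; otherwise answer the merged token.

Final LEFT:  [hotel, charlie, golf, india, india, lima, lima]
Final RIGHT: [india, hotel, india, bravo, alpha, lima, kilo]
i=0: L=hotel=BASE, R=india -> take RIGHT -> india
i=1: L=charlie=BASE, R=hotel -> take RIGHT -> hotel
i=2: BASE=juliet L=golf R=india all differ -> CONFLICT
i=3: L=india=BASE, R=bravo -> take RIGHT -> bravo
i=4: L=india=BASE, R=alpha -> take RIGHT -> alpha
i=5: L=lima R=lima -> agree -> lima
i=6: L=lima=BASE, R=kilo -> take RIGHT -> kilo
Index 5 -> lima

Answer: lima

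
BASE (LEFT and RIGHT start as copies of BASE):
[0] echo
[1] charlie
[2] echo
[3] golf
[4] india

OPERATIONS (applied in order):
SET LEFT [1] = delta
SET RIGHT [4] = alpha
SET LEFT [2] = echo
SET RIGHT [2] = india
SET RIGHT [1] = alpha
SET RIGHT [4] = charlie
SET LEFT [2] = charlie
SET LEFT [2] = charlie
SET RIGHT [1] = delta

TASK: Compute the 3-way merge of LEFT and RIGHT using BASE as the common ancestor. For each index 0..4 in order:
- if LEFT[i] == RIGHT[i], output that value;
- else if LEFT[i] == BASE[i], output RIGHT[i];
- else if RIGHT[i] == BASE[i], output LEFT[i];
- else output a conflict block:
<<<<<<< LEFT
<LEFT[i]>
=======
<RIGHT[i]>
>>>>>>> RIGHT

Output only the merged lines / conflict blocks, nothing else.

Answer: echo
delta
<<<<<<< LEFT
charlie
=======
india
>>>>>>> RIGHT
golf
charlie

Derivation:
Final LEFT:  [echo, delta, charlie, golf, india]
Final RIGHT: [echo, delta, india, golf, charlie]
i=0: L=echo R=echo -> agree -> echo
i=1: L=delta R=delta -> agree -> delta
i=2: BASE=echo L=charlie R=india all differ -> CONFLICT
i=3: L=golf R=golf -> agree -> golf
i=4: L=india=BASE, R=charlie -> take RIGHT -> charlie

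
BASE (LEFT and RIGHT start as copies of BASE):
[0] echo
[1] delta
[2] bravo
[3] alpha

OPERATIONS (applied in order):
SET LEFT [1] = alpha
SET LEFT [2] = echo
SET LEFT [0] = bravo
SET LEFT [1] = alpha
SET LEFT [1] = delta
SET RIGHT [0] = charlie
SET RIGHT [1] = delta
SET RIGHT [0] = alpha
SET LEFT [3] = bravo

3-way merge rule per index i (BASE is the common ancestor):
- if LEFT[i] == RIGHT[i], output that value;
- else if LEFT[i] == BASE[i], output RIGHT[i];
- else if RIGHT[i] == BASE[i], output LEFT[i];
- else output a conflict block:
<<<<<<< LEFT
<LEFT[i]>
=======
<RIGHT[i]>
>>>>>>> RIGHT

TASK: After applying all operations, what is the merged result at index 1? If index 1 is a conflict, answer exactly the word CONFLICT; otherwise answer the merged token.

Answer: delta

Derivation:
Final LEFT:  [bravo, delta, echo, bravo]
Final RIGHT: [alpha, delta, bravo, alpha]
i=0: BASE=echo L=bravo R=alpha all differ -> CONFLICT
i=1: L=delta R=delta -> agree -> delta
i=2: L=echo, R=bravo=BASE -> take LEFT -> echo
i=3: L=bravo, R=alpha=BASE -> take LEFT -> bravo
Index 1 -> delta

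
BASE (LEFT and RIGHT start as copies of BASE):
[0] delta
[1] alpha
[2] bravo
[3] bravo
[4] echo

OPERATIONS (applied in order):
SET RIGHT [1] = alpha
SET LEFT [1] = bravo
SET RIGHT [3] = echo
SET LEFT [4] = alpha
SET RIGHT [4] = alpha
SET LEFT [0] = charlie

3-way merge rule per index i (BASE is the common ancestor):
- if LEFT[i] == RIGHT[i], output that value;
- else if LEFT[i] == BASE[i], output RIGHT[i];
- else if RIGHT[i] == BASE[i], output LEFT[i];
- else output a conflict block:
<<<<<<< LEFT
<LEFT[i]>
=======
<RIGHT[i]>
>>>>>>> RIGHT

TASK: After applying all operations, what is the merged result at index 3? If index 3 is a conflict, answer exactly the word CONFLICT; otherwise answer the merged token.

Answer: echo

Derivation:
Final LEFT:  [charlie, bravo, bravo, bravo, alpha]
Final RIGHT: [delta, alpha, bravo, echo, alpha]
i=0: L=charlie, R=delta=BASE -> take LEFT -> charlie
i=1: L=bravo, R=alpha=BASE -> take LEFT -> bravo
i=2: L=bravo R=bravo -> agree -> bravo
i=3: L=bravo=BASE, R=echo -> take RIGHT -> echo
i=4: L=alpha R=alpha -> agree -> alpha
Index 3 -> echo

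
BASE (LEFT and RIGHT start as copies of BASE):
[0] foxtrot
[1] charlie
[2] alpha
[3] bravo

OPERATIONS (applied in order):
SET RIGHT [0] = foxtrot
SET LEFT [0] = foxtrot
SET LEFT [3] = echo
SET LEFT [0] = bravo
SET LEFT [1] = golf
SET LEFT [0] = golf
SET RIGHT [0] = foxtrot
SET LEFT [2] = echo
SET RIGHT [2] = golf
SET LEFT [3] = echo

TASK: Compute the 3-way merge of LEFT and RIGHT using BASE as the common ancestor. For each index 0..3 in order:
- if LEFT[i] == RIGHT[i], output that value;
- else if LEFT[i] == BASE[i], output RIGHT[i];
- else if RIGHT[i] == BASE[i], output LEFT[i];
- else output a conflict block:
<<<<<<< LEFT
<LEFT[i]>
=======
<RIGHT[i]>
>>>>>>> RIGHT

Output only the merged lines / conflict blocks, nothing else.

Final LEFT:  [golf, golf, echo, echo]
Final RIGHT: [foxtrot, charlie, golf, bravo]
i=0: L=golf, R=foxtrot=BASE -> take LEFT -> golf
i=1: L=golf, R=charlie=BASE -> take LEFT -> golf
i=2: BASE=alpha L=echo R=golf all differ -> CONFLICT
i=3: L=echo, R=bravo=BASE -> take LEFT -> echo

Answer: golf
golf
<<<<<<< LEFT
echo
=======
golf
>>>>>>> RIGHT
echo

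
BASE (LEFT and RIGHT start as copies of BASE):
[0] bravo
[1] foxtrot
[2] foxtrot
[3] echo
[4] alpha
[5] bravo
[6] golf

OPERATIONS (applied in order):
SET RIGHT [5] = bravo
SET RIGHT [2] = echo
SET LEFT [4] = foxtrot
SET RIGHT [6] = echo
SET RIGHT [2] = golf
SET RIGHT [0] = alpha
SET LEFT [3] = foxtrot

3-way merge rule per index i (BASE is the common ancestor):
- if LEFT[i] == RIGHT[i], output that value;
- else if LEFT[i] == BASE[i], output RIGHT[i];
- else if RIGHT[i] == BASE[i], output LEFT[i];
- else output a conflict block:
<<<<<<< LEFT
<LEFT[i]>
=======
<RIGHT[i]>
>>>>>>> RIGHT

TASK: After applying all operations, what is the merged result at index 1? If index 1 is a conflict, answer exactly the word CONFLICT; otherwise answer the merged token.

Final LEFT:  [bravo, foxtrot, foxtrot, foxtrot, foxtrot, bravo, golf]
Final RIGHT: [alpha, foxtrot, golf, echo, alpha, bravo, echo]
i=0: L=bravo=BASE, R=alpha -> take RIGHT -> alpha
i=1: L=foxtrot R=foxtrot -> agree -> foxtrot
i=2: L=foxtrot=BASE, R=golf -> take RIGHT -> golf
i=3: L=foxtrot, R=echo=BASE -> take LEFT -> foxtrot
i=4: L=foxtrot, R=alpha=BASE -> take LEFT -> foxtrot
i=5: L=bravo R=bravo -> agree -> bravo
i=6: L=golf=BASE, R=echo -> take RIGHT -> echo
Index 1 -> foxtrot

Answer: foxtrot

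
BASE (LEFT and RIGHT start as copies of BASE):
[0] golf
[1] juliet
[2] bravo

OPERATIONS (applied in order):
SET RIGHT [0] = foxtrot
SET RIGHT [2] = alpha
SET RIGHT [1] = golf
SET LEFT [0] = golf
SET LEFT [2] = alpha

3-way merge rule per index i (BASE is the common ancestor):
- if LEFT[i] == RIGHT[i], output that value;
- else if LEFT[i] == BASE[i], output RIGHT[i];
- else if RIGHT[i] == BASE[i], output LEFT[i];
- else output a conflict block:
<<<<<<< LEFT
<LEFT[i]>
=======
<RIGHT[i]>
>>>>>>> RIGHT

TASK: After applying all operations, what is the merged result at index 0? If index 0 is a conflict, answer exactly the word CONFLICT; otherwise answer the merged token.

Answer: foxtrot

Derivation:
Final LEFT:  [golf, juliet, alpha]
Final RIGHT: [foxtrot, golf, alpha]
i=0: L=golf=BASE, R=foxtrot -> take RIGHT -> foxtrot
i=1: L=juliet=BASE, R=golf -> take RIGHT -> golf
i=2: L=alpha R=alpha -> agree -> alpha
Index 0 -> foxtrot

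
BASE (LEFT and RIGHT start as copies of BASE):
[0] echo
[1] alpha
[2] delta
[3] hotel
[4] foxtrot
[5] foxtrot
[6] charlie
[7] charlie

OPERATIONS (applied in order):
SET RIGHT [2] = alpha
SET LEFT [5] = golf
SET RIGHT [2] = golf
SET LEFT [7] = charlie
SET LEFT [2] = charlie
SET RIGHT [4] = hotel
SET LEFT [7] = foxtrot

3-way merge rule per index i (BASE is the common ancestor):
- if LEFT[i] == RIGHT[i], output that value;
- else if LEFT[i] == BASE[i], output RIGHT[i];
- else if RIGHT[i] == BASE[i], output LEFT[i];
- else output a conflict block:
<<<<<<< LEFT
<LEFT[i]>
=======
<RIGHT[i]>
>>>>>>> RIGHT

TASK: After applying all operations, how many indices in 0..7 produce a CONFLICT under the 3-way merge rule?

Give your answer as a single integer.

Final LEFT:  [echo, alpha, charlie, hotel, foxtrot, golf, charlie, foxtrot]
Final RIGHT: [echo, alpha, golf, hotel, hotel, foxtrot, charlie, charlie]
i=0: L=echo R=echo -> agree -> echo
i=1: L=alpha R=alpha -> agree -> alpha
i=2: BASE=delta L=charlie R=golf all differ -> CONFLICT
i=3: L=hotel R=hotel -> agree -> hotel
i=4: L=foxtrot=BASE, R=hotel -> take RIGHT -> hotel
i=5: L=golf, R=foxtrot=BASE -> take LEFT -> golf
i=6: L=charlie R=charlie -> agree -> charlie
i=7: L=foxtrot, R=charlie=BASE -> take LEFT -> foxtrot
Conflict count: 1

Answer: 1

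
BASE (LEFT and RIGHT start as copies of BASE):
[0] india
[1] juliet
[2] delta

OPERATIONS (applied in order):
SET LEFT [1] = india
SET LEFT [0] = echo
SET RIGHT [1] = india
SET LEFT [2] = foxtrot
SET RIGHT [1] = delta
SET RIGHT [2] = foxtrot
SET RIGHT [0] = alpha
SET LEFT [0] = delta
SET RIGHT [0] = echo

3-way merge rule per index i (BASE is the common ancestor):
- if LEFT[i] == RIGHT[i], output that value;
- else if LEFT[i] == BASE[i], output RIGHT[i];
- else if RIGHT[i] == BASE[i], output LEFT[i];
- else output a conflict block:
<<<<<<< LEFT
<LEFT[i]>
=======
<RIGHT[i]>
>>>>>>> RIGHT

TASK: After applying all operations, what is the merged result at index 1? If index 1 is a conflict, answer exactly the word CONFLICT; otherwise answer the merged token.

Final LEFT:  [delta, india, foxtrot]
Final RIGHT: [echo, delta, foxtrot]
i=0: BASE=india L=delta R=echo all differ -> CONFLICT
i=1: BASE=juliet L=india R=delta all differ -> CONFLICT
i=2: L=foxtrot R=foxtrot -> agree -> foxtrot
Index 1 -> CONFLICT

Answer: CONFLICT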